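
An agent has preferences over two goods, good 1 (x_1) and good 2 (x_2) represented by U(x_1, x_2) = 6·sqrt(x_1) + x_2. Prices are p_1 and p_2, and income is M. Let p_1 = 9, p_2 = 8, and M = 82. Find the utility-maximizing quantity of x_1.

Utility is quasi-linear in x_2; the FOC for x_1 is 3/√x_1 = p_1/p_2.
Thus x_1* = (3·p_2/p_1)² — independent of M — with the rest of income spent on x_2.
Plugging in: x_1* = (3·8/9)² = 7.1111.

x_1* = 7.1111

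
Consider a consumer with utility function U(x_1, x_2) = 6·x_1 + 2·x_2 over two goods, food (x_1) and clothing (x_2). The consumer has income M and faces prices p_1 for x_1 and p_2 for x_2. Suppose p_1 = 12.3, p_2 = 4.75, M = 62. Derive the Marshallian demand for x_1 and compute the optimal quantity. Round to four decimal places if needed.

x_1* = 5.0407

Linear utility — the consumer picks whichever good has higher MU/price: 6/12.3 = 0.4878 vs 2/4.75 = 0.4211.
x_1 gives more utility per dollar, so spend all income on x_1: x_1* = M/p_1, x_2* = 0.
Numerically: x_1* = 5.0407, x_2* = 0.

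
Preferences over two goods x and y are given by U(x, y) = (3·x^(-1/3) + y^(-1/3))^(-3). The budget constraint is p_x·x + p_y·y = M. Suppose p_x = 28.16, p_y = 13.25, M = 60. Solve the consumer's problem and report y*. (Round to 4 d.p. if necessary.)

y* = 1.2068

MU_x ∝ 3·x^(-4/3), MU_y ∝ y^(-4/3), so MRS = 3·(y/x)^(4/3) = p_x/p_y.
Hence y/x = ((1/3)·p_x/p_y)^(1/(4/3)), i.e. raised to the 0.75 power.
Substitute y = (y/x)·x into the budget: x* = M/(p_x + p_y·(y/x)).
Numerically y/x = 0.772185, so x* = 60/(28.16 + 13.25·0.772185) = 1.5628 and y* = 0.772185·1.5628 = 1.2068.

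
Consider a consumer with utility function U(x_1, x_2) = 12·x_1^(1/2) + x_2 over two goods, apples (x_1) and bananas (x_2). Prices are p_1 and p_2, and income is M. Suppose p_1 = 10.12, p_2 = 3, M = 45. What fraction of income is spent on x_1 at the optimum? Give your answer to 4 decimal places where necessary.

Utility is quasi-linear in x_2; the FOC for x_1 is 6/√x_1 = p_1/p_2.
Solve: √x_1 = 6·p_2/p_1, so x_1*(p_1,p_2) = (6·p_2/p_1)², and x_2* = (M − p_1·x_1*)/p_2.
Plugging in: x_1* = (6·3/10.12)² = 3.1636, x_2* = 4.3281.
Expenditure on x_1: 10.12·3.1636 = 32.0158; share = 0.7115.

share on x_1 = 0.7115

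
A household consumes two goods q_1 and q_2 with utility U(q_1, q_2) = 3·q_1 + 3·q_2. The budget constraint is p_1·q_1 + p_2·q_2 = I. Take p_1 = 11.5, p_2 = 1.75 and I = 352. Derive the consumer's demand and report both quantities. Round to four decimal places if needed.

q_1* = 0, q_2* = 201.1429

Numerically: q_1* = 0, q_2* = 201.1429.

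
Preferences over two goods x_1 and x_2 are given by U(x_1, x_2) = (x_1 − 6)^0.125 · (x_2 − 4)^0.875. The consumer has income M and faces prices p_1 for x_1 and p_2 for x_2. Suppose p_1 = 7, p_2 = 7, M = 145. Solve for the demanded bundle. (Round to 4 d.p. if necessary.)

x_1* = 7.3393, x_2* = 13.375

Let x_1' = x_1−6, x_2' = x_2−4. MRS = (1/7)·x_2'/x_1' = p_1/p_2.
After buying the subsistence bundle (6, 4), a share 0.125 of the remaining income goes to x_1: x_1* = 6 + 0.125·(M − 6p_1 − 4p_2)/p_1.
Discretionary income = 145 − 6·7 − 4·7 = 75; x_1* = 6 + 0.125·75/7 = 7.3393; x_2* = 4 + 0.875·75/7 = 13.375.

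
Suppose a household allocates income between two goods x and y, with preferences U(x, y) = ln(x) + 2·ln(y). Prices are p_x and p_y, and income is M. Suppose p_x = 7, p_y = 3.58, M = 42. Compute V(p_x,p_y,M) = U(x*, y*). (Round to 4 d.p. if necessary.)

The MRS is (1/2)·y/x. Set MRS = p_x/p_y.
Rearranging, p_y·y = 2·p_x·x. Substituting into the budget gives p_x·x·(1 + 2) = M.
Demand: x*(p_x,p_y,M) = 1/3·M/p_x and y* = 2/3·M/p_y.
At p_x=7, p_y=3.58, M=42: x* = 1/3·42/7 = 2, y* = 7.8212.
Utility at the optimum: U(2, 7.8212) = 4.8068.

V = 4.8068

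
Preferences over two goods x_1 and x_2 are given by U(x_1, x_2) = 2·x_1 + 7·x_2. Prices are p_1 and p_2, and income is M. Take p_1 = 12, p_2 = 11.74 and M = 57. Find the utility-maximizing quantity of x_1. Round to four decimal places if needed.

Numerically: x_1* = 0, x_2* = 4.8552.

x_1* = 0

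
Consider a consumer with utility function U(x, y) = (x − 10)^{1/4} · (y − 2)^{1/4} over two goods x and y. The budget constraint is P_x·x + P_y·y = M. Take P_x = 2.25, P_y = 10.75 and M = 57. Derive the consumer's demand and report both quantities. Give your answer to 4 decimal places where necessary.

This is Cobb-Douglas in (x−10, y−2): tangency gives 0.25·P_y·(y−2) = 0.25·P_x·(x−10).
Substituting into the budget: x* = 10 + 0.5·(M − 10·P_x − 2·P_y)/P_x, and y* = 2 + 0.5·(…)/P_y.
Discretionary income = 57 − 10·2.25 − 2·10.75 = 13; x* = 10 + 0.5·13/2.25 = 12.8889; y* = 2 + 0.5·13/10.75 = 2.6047.

x* = 12.8889, y* = 2.6047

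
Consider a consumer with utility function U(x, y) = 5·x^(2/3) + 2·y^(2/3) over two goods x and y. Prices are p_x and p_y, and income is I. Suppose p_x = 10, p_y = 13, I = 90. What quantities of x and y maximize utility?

x* = 8.6716, y* = 0.2526

MRS = MU_x/MU_y = (5/2)·(y/x)^(1/3). Set equal to p_x/p_y.
Hence y/x = ((2/5)·p_x/p_y)^(1/(1/3)), i.e. raised to the 3 power.
Substitute y = (y/x)·x into the budget: x* = I/(p_x + p_y·(y/x)).
Numerically y/x = 0.029131, so x* = 90/(10 + 13·0.029131) = 8.6716 and y* = 0.029131·8.6716 = 0.2526.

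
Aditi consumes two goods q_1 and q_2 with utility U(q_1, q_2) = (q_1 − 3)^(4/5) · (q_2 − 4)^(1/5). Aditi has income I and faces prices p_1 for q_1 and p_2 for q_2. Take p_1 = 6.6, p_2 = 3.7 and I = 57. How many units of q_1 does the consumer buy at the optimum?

q_1* = 5.7152

MRS = 4·(q_2−4)/(q_1−3). Tangency with p_1/p_2 gives q_2−4 = (1/4)·(p_1/p_2)·(q_1−3).
Substituting into the budget: q_1* = 3 + 0.8·(I − 3·p_1 − 4·p_2)/p_1, and q_2* = 4 + 0.2·(…)/p_2.
Discretionary income = 57 − 3·6.6 − 4·3.7 = 22.4; q_1* = 3 + 0.8·22.4/6.6 = 5.7152.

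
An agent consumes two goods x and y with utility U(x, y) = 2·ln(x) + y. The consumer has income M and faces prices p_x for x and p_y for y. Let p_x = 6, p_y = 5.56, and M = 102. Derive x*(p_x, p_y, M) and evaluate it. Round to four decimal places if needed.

At the given prices: x* = 2·5.56/6 = 1.8533.

x* = 1.8533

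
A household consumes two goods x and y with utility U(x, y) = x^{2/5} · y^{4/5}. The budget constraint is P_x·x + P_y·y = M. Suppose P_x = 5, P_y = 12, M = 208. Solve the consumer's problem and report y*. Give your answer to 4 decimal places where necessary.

The MRS is (1/2)·y/x. Set MRS = P_x/P_y.
So 0.4·P_y·y = 0.8·P_x·x; combined with the budget, a share 1/3 of income goes to x.
Demand: x*(P_x,P_y,M) = 1/3·M/P_x and y* = 2/3·M/P_y.
At P_x=5, P_y=12, M=208: y* = 2/3·208/12 = 11.5556.

y* = 11.5556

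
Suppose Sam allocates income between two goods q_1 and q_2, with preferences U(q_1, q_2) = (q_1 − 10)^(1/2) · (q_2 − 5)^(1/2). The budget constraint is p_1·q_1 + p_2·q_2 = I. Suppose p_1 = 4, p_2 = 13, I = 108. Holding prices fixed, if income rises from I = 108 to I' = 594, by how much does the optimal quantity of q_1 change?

MRS = (q_2−5)/(q_1−10). Tangency with p_1/p_2 gives q_2−5 = (p_1/p_2)·(q_1−10).
After buying the subsistence bundle (10, 5), a share 0.5 of the remaining income goes to q_1: q_1* = 10 + 0.5·(I − 10p_1 − 5p_2)/p_1.
Discretionary income = 108 − 10·4 − 5·13 = 3; q_1* = 10 + 0.5·3/4 = 10.375.
At I' = 594: q_1* = 71.125. Change: 71.125 − 10.375 = 60.75.

Δq_1* = 60.75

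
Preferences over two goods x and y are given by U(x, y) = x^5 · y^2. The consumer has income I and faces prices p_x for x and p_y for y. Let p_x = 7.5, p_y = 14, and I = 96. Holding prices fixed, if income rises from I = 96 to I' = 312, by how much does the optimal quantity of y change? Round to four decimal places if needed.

Δy* = 4.4082

MU_x/MU_y = (5·y)/(2·x); tangency sets this equal to p_x/p_y.
So 5·p_y·y = 2·p_x·x; combined with the budget, a share 5/7 of income goes to x.
Demand: x*(p_x,p_y,I) = 5/7·I/p_x and y* = 2/7·I/p_y.
At p_x=7.5, p_y=14, I=96: y* = 2/7·96/14 = 1.9592.
At I' = 312: y* = 6.3673. Change: 6.3673 − 1.9592 = 4.4082.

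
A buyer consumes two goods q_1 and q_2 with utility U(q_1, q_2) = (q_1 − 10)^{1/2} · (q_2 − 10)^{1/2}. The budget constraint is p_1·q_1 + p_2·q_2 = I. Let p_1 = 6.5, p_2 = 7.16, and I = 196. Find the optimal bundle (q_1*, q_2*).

MRS = (q_2−10)/(q_1−10). Tangency with p_1/p_2 gives q_2−10 = (p_1/p_2)·(q_1−10).
After buying the subsistence bundle (10, 10), a share 0.5 of the remaining income goes to q_1: q_1* = 10 + 0.5·(I − 10p_1 − 10p_2)/p_1.
Discretionary income = 196 − 10·6.5 − 10·7.16 = 59.4; q_1* = 10 + 0.5·59.4/6.5 = 14.5692; q_2* = 10 + 0.5·59.4/7.16 = 14.148.

q_1* = 14.5692, q_2* = 14.148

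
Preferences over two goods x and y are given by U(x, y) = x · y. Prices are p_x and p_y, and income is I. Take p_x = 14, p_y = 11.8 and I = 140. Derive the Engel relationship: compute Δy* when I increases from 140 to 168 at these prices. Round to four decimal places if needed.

The MRS is y/x. Set MRS = p_x/p_y.
Rearranging, p_y·y = p_x·x. Substituting into the budget gives p_x·x·(1 + 1) = I.
Demand: x*(p_x,p_y,I) = 0.5·I/p_x and y* = 0.5·I/p_y.
At p_x=14, p_y=11.8, I=140: y* = 0.5·140/11.8 = 5.9322.
At I' = 168: y* = 7.1186. Change: 7.1186 − 5.9322 = 1.1864.

Δy* = 1.1864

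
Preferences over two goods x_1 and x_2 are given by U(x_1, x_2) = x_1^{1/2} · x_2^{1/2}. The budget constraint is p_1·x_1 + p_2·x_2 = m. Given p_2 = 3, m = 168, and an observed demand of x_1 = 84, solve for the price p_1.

Tangency: MRS = x_2/x_1 = p_1/p_2.
So 0.5·p_2·x_2 = 0.5·p_1·x_1; combined with the budget, a share 0.5 of income goes to x_1.
Demand: x_1*(p_1,p_2,m) = 0.5·m/p_1 and x_2* = 0.5·m/p_2.
Set x_1* = 84 in the demand function and solve for p_1: p_1 = 1.

p_1 = 1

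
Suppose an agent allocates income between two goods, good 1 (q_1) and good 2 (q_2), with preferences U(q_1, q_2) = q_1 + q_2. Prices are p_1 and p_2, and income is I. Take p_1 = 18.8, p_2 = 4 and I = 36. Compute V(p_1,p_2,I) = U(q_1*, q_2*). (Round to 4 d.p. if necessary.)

Perfect substitutes: compare marginal utility per dollar. 1/p_1 vs 1/p_2 → 0.0532 vs 0.25.
q_2 gives more utility per dollar, so spend all income on q_2: q_2* = I/p_2, q_1* = 0.
Numerically: q_1* = 0, q_2* = 9.
Utility at the optimum: U(0, 9) = 9.

V = 9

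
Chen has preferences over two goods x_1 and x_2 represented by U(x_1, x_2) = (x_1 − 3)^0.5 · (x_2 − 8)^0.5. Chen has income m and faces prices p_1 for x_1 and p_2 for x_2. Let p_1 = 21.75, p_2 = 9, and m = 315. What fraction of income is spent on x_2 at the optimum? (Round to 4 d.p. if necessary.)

Let x_1' = x_1−3, x_2' = x_2−8. MRS = x_2'/x_1' = p_1/p_2.
Substituting into the budget: x_1* = 3 + 0.5·(m − 3·p_1 − 8·p_2)/p_1, and x_2* = 8 + 0.5·(…)/p_2.
Discretionary income = 315 − 3·21.75 − 8·9 = 177.75; x_1* = 3 + 0.5·177.75/21.75 = 7.0862; x_2* = 8 + 0.5·177.75/9 = 17.875.
Expenditure on x_2: 9·17.875 = 160.875; share = 0.5107.

share on x_2 = 0.5107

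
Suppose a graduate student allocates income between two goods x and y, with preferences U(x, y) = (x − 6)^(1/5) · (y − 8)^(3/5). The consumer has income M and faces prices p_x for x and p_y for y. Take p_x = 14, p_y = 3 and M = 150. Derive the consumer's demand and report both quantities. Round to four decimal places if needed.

Let x' = x−6, y' = y−8. MRS = (1/3)·y'/x' = p_x/p_y.
Substituting into the budget: x* = 6 + 0.25·(M − 6·p_x − 8·p_y)/p_x, and y* = 8 + 0.75·(…)/p_y.
Discretionary income = 150 − 6·14 − 8·3 = 42; x* = 6 + 0.25·42/14 = 6.75; y* = 8 + 0.75·42/3 = 18.5.

x* = 6.75, y* = 18.5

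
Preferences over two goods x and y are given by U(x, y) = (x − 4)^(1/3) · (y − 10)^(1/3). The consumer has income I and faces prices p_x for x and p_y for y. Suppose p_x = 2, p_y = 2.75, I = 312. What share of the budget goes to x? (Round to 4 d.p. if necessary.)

share on x = 0.4688

This is Cobb-Douglas in (x−4, y−10): tangency gives 1/3·p_y·(y−10) = 1/3·p_x·(x−4).
Substituting into the budget: x* = 4 + 0.5·(I − 4·p_x − 10·p_y)/p_x, and y* = 10 + 0.5·(…)/p_y.
Discretionary income = 312 − 4·2 − 10·2.75 = 276.5; x* = 4 + 0.5·276.5/2 = 73.125; y* = 10 + 0.5·276.5/2.75 = 60.2727.
Expenditure on x: 2·73.125 = 146.25; share = 0.4688.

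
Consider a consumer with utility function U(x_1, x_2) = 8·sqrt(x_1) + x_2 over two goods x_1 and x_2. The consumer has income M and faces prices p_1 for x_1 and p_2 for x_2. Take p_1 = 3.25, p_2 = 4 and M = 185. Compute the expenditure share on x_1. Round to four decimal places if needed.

Solve: √x_1 = 4·p_2/p_1, so x_1*(p_1,p_2) = (4·p_2/p_1)², and x_2* = (M − p_1·x_1*)/p_2.
Plugging in: x_1* = (4·4/3.25)² = 24.2367, x_2* = 26.5577.
Expenditure on x_1: 3.25·24.2367 = 78.7692; share = 0.4258.

share on x_1 = 0.4258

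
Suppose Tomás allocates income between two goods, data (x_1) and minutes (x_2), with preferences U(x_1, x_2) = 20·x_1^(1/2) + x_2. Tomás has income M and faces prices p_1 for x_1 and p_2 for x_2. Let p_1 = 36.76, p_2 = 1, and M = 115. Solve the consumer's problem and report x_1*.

x_1* = 0.074

Solve: √x_1 = 10·p_2/p_1, so x_1*(p_1,p_2) = (10·p_2/p_1)², and x_2* = (M − p_1·x_1*)/p_2.
Plugging in: x_1* = (10·1/36.76)² = 0.074.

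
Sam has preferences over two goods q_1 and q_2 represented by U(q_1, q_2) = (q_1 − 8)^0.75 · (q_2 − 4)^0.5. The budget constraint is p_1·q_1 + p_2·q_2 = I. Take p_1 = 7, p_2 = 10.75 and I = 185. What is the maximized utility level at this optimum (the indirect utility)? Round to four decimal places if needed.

Let q_1' = q_1−8, q_2' = q_2−4. MRS = (3/2)·q_2'/q_1' = p_1/p_2.
After buying the subsistence bundle (8, 4), a share 0.6 of the remaining income goes to q_1: q_1* = 8 + 0.6·(I − 8p_1 − 4p_2)/p_1.
Discretionary income = 185 − 8·7 − 4·10.75 = 86; q_1* = 8 + 0.6·86/7 = 15.3714; q_2* = 4 + 0.4·86/10.75 = 7.2.
Utility at the optimum: U(15.3714, 7.2) = 8.0027.

V = 8.0027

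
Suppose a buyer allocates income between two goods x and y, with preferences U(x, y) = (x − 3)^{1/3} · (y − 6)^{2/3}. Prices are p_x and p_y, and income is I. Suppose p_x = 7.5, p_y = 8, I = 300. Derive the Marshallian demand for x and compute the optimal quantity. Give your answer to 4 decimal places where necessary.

x* = 13.2

MRS = (1/2)·(y−6)/(x−3). Tangency with p_x/p_y gives y−6 = 2·(p_x/p_y)·(x−3).
After buying the subsistence bundle (3, 6), a share 1/3 of the remaining income goes to x: x* = 3 + 1/3·(I − 3p_x − 6p_y)/p_x.
Discretionary income = 300 − 3·7.5 − 6·8 = 229.5; x* = 3 + 1/3·229.5/7.5 = 13.2.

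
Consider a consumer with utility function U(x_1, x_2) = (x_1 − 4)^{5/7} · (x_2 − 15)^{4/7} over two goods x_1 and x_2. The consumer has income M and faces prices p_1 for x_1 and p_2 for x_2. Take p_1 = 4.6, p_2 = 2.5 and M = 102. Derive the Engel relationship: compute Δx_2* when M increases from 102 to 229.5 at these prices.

Δx_2* = 22.6667

MRS = (5/4)·(x_2−15)/(x_1−4). Tangency with p_1/p_2 gives x_2−15 = (4/5)·(p_1/p_2)·(x_1−4).
After buying the subsistence bundle (4, 15), a share 5/9 of the remaining income goes to x_1: x_1* = 4 + 5/9·(M − 4p_1 − 15p_2)/p_1.
Discretionary income = 102 − 4·4.6 − 15·2.5 = 46.1; x_2* = 15 + 4/9·46.1/2.5 = 23.1956.
At M' = 229.5: x_2* = 45.8622. Change: 45.8622 − 23.1956 = 22.6667.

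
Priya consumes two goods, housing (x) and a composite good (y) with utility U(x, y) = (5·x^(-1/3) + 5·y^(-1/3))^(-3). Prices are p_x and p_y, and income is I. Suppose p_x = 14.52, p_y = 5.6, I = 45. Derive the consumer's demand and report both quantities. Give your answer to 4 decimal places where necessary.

From the CES first-order condition, (y/x)^(4/3) = p_x/p_y.
Solve for the ratio: y/x = [p_x/p_y]^(0.75).
Substitute y = (y/x)·x into the budget: x* = I/(p_x + p_y·(y/x)).
Numerically y/x = 2.043309, so x* = 45/(14.52 + 5.6·2.043309) = 1.7333 and y* = 2.043309·1.7333 = 3.5416.

x* = 1.7333, y* = 3.5416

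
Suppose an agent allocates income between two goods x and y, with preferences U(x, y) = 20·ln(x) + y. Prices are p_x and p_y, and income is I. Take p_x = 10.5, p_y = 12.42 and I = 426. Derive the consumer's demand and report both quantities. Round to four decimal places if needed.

Set MRS = p_x/p_y: (20/x)/1 = p_x/p_y.
So x*(p_x,p_y) = 20·p_y/p_x, independent of income; and y* = (I − 20·p_y)/p_y.
At the given prices: x* = 20·12.42/10.5 = 23.6571, and y* = 14.2995.

x* = 23.6571, y* = 14.2995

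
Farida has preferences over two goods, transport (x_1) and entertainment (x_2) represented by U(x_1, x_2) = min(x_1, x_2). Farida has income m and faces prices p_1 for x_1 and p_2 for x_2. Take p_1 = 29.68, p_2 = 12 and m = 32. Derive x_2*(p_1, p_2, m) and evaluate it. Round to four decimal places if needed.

With perfect complements, no substitution: consume in ratio x_1:x_2 = 1:1.
Budget: p_1·x_1 + p_2·x_1 = m, so (p_1 + p_2)·x_1 = m.
Demand: x_1*(p_1,p_2,m) = m/(p_1 + p_2), x_2* = m/(p_1 + p_2).
Here 29.68 + 12 = 41.68, giving x_2* = 0.7678.

x_2* = 0.7678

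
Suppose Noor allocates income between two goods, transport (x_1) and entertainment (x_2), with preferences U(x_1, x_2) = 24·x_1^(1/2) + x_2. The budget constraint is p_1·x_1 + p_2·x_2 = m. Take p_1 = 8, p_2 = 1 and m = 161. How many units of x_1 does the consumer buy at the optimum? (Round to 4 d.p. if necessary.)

Thus x_1* = (12·p_2/p_1)² — independent of m — with the rest of income spent on x_2.
Plugging in: x_1* = (12·1/8)² = 2.25.

x_1* = 2.25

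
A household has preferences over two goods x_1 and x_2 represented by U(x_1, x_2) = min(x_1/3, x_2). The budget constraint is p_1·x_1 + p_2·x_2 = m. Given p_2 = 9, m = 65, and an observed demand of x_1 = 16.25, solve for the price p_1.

p_1 = 1

Leontief preferences: the optimum is at the kink where x_1/3 = x_2/1, i.e. x_2 = (1/3)·x_1.
Budget: p_1·x_1 + p_2·(1/3)·x_1 = m, so (3·p_1 + p_2)·x_1 = 3·m.
Demand: x_1*(p_1,p_2,m) = 3·m/(3·p_1 + p_2), x_2* = m/(3·p_1 + p_2).
Set x_1* = 16.25 in the demand function and solve for p_1: p_1 = 1.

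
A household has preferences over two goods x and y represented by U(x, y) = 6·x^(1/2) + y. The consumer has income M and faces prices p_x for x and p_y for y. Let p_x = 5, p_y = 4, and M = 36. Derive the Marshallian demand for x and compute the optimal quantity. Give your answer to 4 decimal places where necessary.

Utility is quasi-linear in y; the FOC for x is 3/√x = p_x/p_y.
Solve: √x = 3·p_y/p_x, so x*(p_x,p_y) = (3·p_y/p_x)², and y* = (M − p_x·x*)/p_y.
Plugging in: x* = (3·4/5)² = 5.76.

x* = 5.76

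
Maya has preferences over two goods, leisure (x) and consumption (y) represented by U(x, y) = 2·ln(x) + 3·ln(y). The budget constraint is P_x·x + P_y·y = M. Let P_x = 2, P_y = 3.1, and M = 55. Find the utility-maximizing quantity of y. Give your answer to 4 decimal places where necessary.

At P_x=2, P_y=3.1, M=55: y* = 0.6·55/3.1 = 10.6452.

y* = 10.6452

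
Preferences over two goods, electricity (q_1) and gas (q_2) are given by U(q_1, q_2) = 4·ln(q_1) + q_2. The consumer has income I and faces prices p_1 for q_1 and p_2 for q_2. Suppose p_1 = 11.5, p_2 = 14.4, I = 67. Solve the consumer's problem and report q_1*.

q_1* = 5.0087

So q_1*(p_1,p_2) = 4·p_2/p_1, independent of income; and q_2* = (I − 4·p_2)/p_2.
At the given prices: q_1* = 4·14.4/11.5 = 5.0087.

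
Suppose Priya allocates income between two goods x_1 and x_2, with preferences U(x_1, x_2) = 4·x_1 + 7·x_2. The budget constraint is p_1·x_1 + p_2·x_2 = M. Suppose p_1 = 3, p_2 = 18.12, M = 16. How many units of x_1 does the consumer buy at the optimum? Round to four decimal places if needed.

Linear utility — the consumer picks whichever good has higher MU/price: 4/3 = 1.3333 vs 7/18.12 = 0.3863.
x_1 gives more utility per dollar, so spend all income on x_1: x_1* = M/p_1, x_2* = 0.
Numerically: x_1* = 5.3333, x_2* = 0.

x_1* = 5.3333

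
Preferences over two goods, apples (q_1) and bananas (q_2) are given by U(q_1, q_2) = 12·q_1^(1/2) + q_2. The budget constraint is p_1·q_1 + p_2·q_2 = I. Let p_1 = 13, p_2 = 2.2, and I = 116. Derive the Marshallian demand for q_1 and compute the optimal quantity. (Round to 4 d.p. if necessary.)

Thus q_1* = (6·p_2/p_1)² — independent of I — with the rest of income spent on q_2.
Plugging in: q_1* = (6·2.2/13)² = 1.031.

q_1* = 1.031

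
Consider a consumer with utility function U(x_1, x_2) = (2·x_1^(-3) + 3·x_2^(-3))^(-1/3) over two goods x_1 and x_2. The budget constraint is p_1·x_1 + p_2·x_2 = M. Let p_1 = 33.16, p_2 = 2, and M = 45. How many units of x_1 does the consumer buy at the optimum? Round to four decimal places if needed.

x_1* = 1.196

From the CES first-order condition, (2/3)·(x_2/x_1)^(4) = p_1/p_2.
Hence x_2/x_1 = ((3/2)·p_1/p_2)^(1/(4)), i.e. raised to the 0.25 power.
With the ratio pinned down, the budget gives x_1* = M/(p_1 + p_2·(x_2/x_1)) and x_2* = (x_2/x_1)·x_1*.
Numerically x_2/x_1 = 2.233155, so x_1* = 45/(33.16 + 2·2.233155) = 1.196.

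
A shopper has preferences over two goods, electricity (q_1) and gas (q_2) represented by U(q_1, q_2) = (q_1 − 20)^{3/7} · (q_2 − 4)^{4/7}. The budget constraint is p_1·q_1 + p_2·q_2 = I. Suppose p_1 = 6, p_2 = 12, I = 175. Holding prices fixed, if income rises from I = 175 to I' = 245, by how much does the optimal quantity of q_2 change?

Δq_2* = 3.3333

This is Cobb-Douglas in (q_1−20, q_2−4): tangency gives 3/7·p_2·(q_2−4) = 4/7·p_1·(q_1−20).
Substituting into the budget: q_1* = 20 + 3/7·(I − 20·p_1 − 4·p_2)/p_1, and q_2* = 4 + 4/7·(…)/p_2.
Discretionary income = 175 − 20·6 − 4·12 = 7; q_2* = 4 + 4/7·7/12 = 4.3333.
At I' = 245: q_2* = 7.6667. Change: 7.6667 − 4.3333 = 3.3333.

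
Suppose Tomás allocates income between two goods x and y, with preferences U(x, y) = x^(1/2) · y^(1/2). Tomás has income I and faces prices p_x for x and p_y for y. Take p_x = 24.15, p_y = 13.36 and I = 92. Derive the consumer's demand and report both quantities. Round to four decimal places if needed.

x* = 1.9048, y* = 3.4431

The MRS is y/x. Set MRS = p_x/p_y.
So 0.5·p_y·y = 0.5·p_x·x; combined with the budget, a share 0.5 of income goes to x.
Demand: x*(p_x,p_y,I) = 0.5·I/p_x and y* = 0.5·I/p_y.
At p_x=24.15, p_y=13.36, I=92: x* = 0.5·92/24.15 = 1.9048, y* = 3.4431.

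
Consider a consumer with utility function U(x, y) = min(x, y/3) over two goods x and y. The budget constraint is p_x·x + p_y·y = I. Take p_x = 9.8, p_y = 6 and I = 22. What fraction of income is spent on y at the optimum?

Demand: x*(p_x,p_y,I) = I/(p_x + 3·p_y), y* = 3·I/(p_x + 3·p_y).
Here 9.8 + 3·6 = 27.8, giving x* = 0.7914 and y* = 2.3741.
Expenditure on y: 6·2.3741 = 14.2446; share = 0.6475.

share on y = 0.6475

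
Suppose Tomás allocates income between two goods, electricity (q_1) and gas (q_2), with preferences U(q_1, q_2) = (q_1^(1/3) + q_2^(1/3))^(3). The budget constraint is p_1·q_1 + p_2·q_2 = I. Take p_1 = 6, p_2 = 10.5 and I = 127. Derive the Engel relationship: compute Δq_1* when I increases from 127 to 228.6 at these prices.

Δq_1* = 9.6435

MU_q_1 ∝ q_1^(-2/3), MU_q_2 ∝ q_2^(-2/3), so MRS = (q_2/q_1)^(2/3) = p_1/p_2.
Hence q_2/q_1 = (p_1/p_2)^(1/(2/3)), i.e. raised to the 1.5 power.
With the ratio pinned down, the budget gives q_1* = I/(p_1 + p_2·(q_2/q_1)) and q_2* = (q_2/q_1)·q_1*.
Numerically q_2/q_1 = 0.431959, so q_1* = 127/(6 + 10.5·0.431959) = 12.0544.
At I' = 228.6: q_1* = 21.6979. Change: 21.6979 − 12.0544 = 9.6435.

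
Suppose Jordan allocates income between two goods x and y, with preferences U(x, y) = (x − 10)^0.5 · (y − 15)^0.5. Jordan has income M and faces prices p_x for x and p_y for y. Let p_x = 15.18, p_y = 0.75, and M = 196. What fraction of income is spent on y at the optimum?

Let x' = x−10, y' = y−15. MRS = y'/x' = p_x/p_y.
Substituting into the budget: x* = 10 + 0.5·(M − 10·p_x − 15·p_y)/p_x, and y* = 15 + 0.5·(…)/p_y.
Discretionary income = 196 − 10·15.18 − 15·0.75 = 32.95; x* = 10 + 0.5·32.95/15.18 = 11.0853; y* = 15 + 0.5·32.95/0.75 = 36.9667.
Expenditure on y: 0.75·36.9667 = 27.725; share = 0.1415.

share on y = 0.1415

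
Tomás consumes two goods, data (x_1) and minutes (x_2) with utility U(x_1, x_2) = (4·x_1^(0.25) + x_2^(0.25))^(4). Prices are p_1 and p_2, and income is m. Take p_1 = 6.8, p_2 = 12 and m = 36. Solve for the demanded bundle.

x_1* = 4.6837, x_2* = 0.3459

Numerically x_2/x_1 = 0.073851, so x_1* = 36/(6.8 + 12·0.073851) = 4.6837 and x_2* = 0.073851·4.6837 = 0.3459.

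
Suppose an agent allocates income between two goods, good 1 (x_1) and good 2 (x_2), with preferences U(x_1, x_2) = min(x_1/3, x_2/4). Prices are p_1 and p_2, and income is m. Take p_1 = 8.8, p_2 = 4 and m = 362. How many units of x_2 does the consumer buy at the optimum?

x_2* = 34.1509

Leontief preferences: the optimum is at the kink where x_1/3 = x_2/4, i.e. x_2 = (4/3)·x_1.
Budget: p_1·x_1 + p_2·(4/3)·x_1 = m, so (3·p_1 + 4·p_2)·x_1 = 3·m.
Demand: x_1*(p_1,p_2,m) = 3·m/(3·p_1 + 4·p_2), x_2* = 4·m/(3·p_1 + 4·p_2).
Here 3·8.8 + 4·4 = 42.4, giving x_2* = 34.1509.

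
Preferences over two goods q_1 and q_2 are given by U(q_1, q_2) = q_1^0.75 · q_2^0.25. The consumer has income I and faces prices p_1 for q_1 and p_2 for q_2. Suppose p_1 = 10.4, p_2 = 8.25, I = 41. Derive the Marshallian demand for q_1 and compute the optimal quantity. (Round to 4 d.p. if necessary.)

q_1* = 2.9567

MU_q_1/MU_q_2 = (0.75·q_2)/(0.25·q_1); tangency sets this equal to p_1/p_2.
So 0.75·p_2·q_2 = 0.25·p_1·q_1; combined with the budget, a share 0.75 of income goes to q_1.
Demand: q_1*(p_1,p_2,I) = 0.75·I/p_1 and q_2* = 0.25·I/p_2.
At p_1=10.4, p_2=8.25, I=41: q_1* = 0.75·41/10.4 = 2.9567.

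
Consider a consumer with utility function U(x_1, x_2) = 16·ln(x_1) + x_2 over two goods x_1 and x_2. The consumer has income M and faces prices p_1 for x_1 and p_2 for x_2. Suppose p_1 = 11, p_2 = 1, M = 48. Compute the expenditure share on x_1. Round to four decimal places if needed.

share on x_1 = 0.3333

Set MRS = p_1/p_2: (16/x_1)/1 = p_1/p_2.
So x_1*(p_1,p_2) = 16·p_2/p_1, independent of income; and x_2* = (M − 16·p_2)/p_2.
At the given prices: x_1* = 16·1/11 = 1.4545, and x_2* = 32.
Expenditure on x_1: 11·1.4545 = 16; share = 0.3333.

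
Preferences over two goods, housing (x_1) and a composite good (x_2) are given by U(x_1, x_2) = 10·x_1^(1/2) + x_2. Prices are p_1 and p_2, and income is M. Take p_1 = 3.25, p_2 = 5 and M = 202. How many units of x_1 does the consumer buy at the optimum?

MU_x_1 = 5/√x_1, MU_x_2 = 1. Tangency: 5/√x_1 = p_1/p_2.
Solve: √x_1 = 5·p_2/p_1, so x_1*(p_1,p_2) = (5·p_2/p_1)², and x_2* = (M − p_1·x_1*)/p_2.
Plugging in: x_1* = (5·5/3.25)² = 59.1716.

x_1* = 59.1716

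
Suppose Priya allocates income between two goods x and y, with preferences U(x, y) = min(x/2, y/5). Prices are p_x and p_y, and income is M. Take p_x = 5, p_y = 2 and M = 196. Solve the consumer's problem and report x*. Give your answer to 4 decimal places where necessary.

With perfect complements, no substitution: consume in ratio x:y = 2:5.
Budget: p_x·x + p_y·(5/2)·x = M, so (2·p_x + 5·p_y)·x = 2·M.
Demand: x*(p_x,p_y,M) = 2·M/(2·p_x + 5·p_y), y* = 5·M/(2·p_x + 5·p_y).
Here 2·5 + 5·2 = 20, giving x* = 19.6.

x* = 19.6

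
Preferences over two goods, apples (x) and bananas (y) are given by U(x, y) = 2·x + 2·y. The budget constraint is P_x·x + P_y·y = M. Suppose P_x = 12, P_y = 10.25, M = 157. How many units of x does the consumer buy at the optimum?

x* = 0

y gives more utility per dollar, so spend all income on y: y* = M/P_y, x* = 0.
Numerically: x* = 0, y* = 15.3171.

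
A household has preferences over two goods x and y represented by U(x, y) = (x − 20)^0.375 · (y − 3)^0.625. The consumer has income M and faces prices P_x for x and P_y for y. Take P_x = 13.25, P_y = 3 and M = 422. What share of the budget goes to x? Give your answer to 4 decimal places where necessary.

MRS = (3/5)·(y−3)/(x−20). Tangency with P_x/P_y gives y−3 = (5/3)·(P_x/P_y)·(x−20).
Substituting into the budget: x* = 20 + 0.375·(M − 20·P_x − 3·P_y)/P_x, and y* = 3 + 0.625·(…)/P_y.
Discretionary income = 422 − 20·13.25 − 3·3 = 148; x* = 20 + 0.375·148/13.25 = 24.1887; y* = 3 + 0.625·148/3 = 33.8333.
Expenditure on x: 13.25·24.1887 = 320.5; share = 0.7595.

share on x = 0.7595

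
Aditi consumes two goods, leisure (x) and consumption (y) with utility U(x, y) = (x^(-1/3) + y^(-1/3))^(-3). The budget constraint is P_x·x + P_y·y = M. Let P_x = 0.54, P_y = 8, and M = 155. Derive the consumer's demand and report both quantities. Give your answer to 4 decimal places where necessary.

x* = 96.9102, y* = 12.8336

MU_x ∝ x^(-4/3), MU_y ∝ y^(-4/3), so MRS = (y/x)^(4/3) = P_x/P_y.
Solve for the ratio: y/x = [P_x/P_y]^(0.75).
Substitute y = (y/x)·x into the budget: x* = M/(P_x + P_y·(y/x)).
Numerically y/x = 0.132427, so x* = 155/(0.54 + 8·0.132427) = 96.9102 and y* = 0.132427·96.9102 = 12.8336.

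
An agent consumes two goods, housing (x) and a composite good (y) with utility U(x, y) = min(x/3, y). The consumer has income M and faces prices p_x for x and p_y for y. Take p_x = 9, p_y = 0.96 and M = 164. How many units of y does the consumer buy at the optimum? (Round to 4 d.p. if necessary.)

y* = 5.8655

With perfect complements, no substitution: consume in ratio x:y = 3:1.
Budget: p_x·x + p_y·(1/3)·x = M, so (3·p_x + p_y)·x = 3·M.
Demand: x*(p_x,p_y,M) = 3·M/(3·p_x + p_y), y* = M/(3·p_x + p_y).
Here 3·9 + 0.96 = 27.96, giving y* = 5.8655.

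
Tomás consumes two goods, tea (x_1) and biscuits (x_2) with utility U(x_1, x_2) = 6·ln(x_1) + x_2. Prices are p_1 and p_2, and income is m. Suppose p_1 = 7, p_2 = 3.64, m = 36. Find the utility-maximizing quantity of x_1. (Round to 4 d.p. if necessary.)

MU_x_1 = 6/x_1, MU_x_2 = 1. Tangency: 6/x_1 = p_1/p_2.
So x_1*(p_1,p_2) = 6·p_2/p_1, independent of income; and x_2* = (m − 6·p_2)/p_2.
At the given prices: x_1* = 6·3.64/7 = 3.12.

x_1* = 3.12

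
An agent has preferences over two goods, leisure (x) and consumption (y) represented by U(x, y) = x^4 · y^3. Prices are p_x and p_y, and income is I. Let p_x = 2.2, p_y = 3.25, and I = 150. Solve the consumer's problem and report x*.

MU_x/MU_y = (4·y)/(3·x); tangency sets this equal to p_x/p_y.
Rearranging, p_y·y = (3/4)·p_x·x. Substituting into the budget gives p_x·x·(1 + (3/4)) = I.
Demand: x*(p_x,p_y,I) = 4/7·I/p_x and y* = 3/7·I/p_y.
At p_x=2.2, p_y=3.25, I=150: x* = 4/7·150/2.2 = 38.961.

x* = 38.961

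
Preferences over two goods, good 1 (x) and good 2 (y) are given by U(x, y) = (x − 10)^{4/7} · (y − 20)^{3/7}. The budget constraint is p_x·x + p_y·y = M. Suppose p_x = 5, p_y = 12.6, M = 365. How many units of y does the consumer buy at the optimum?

y* = 22.1429

Substituting into the budget: x* = 10 + 4/7·(M − 10·p_x − 20·p_y)/p_x, and y* = 20 + 3/7·(…)/p_y.
Discretionary income = 365 − 10·5 − 20·12.6 = 63; y* = 20 + 3/7·63/12.6 = 22.1429.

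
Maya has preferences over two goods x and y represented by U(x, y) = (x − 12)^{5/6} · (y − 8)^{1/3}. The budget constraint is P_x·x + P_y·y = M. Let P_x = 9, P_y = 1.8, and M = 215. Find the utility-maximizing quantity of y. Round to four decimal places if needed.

y* = 22.6984

Let x' = x−12, y' = y−8. MRS = (5/2)·y'/x' = P_x/P_y.
After buying the subsistence bundle (12, 8), a share 5/7 of the remaining income goes to x: x* = 12 + 5/7·(M − 12P_x − 8P_y)/P_x.
Discretionary income = 215 − 12·9 − 8·1.8 = 92.6; y* = 8 + 2/7·92.6/1.8 = 22.6984.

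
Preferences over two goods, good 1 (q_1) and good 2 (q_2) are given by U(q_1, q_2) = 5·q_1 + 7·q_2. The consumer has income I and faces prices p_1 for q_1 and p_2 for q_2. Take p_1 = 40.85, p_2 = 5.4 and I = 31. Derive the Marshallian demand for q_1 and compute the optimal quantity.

q_1* = 0

Perfect substitutes: compare marginal utility per dollar. 5/p_1 vs 7/p_2 → 0.1224 vs 1.2963.
q_2 gives more utility per dollar, so spend all income on q_2: q_2* = I/p_2, q_1* = 0.
Numerically: q_1* = 0, q_2* = 5.7407.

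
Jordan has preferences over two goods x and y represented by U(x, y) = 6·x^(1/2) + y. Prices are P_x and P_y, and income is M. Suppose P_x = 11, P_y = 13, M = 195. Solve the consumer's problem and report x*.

x* = 12.5702

Set MRS = P_x/P_y: 3·x^(−1/2) = P_x/P_y.
Thus x* = (3·P_y/P_x)² — independent of M — with the rest of income spent on y.
Plugging in: x* = (3·13/11)² = 12.5702.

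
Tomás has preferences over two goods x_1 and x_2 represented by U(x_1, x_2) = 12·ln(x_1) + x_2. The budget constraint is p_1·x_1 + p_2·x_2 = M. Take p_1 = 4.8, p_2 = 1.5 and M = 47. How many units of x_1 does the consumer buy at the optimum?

So x_1*(p_1,p_2) = 12·p_2/p_1, independent of income; and x_2* = (M − 12·p_2)/p_2.
At the given prices: x_1* = 12·1.5/4.8 = 3.75.

x_1* = 3.75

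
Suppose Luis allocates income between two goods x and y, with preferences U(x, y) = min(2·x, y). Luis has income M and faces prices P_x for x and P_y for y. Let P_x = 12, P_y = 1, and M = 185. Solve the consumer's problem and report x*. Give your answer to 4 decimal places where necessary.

x* = 13.2143

With perfect complements, no substitution: consume in ratio x:y = 1:2.
Budget: P_x·x + P_y·2·x = M, so (P_x + 2·P_y)·x = M.
Demand: x*(P_x,P_y,M) = M/(P_x + 2·P_y), y* = 2·M/(P_x + 2·P_y).
Here 12 + 2·1 = 14, giving x* = 13.2143.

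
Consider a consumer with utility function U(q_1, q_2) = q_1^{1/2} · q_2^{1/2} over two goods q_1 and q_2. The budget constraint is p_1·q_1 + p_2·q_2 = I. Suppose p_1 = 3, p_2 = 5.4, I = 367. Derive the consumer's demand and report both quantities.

q_1* = 61.1667, q_2* = 33.9815

At p_1=3, p_2=5.4, I=367: q_1* = 0.5·367/3 = 61.1667, q_2* = 33.9815.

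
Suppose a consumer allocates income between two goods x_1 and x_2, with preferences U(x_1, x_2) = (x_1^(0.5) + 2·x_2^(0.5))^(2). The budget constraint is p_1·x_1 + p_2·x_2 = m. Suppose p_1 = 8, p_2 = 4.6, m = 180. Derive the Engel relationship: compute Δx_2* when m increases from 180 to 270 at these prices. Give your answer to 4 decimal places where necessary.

Δx_2* = 17.1062

From the CES first-order condition, (1/2)·(x_2/x_1)^(0.5) = p_1/p_2.
Hence x_2/x_1 = (2·p_1/p_2)^(1/(0.5)), i.e. raised to the 2 power.
Substitute x_2 = (x_2/x_1)·x_1 into the budget: x_1* = m/(p_1 + p_2·(x_2/x_1)).
Numerically x_2/x_1 = 12.098299, so x_1* = 180/(8 + 4.6·12.098299) = 2.8279 and x_2* = 12.098299·2.8279 = 34.2124.
At m' = 270: x_2* = 51.3186. Change: 51.3186 − 34.2124 = 17.1062.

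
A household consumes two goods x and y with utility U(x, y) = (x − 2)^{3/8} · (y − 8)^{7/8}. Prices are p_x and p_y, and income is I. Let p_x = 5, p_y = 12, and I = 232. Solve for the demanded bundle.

This is Cobb-Douglas in (x−2, y−8): tangency gives 0.375·p_y·(y−8) = 0.875·p_x·(x−2).
Substituting into the budget: x* = 2 + 0.3·(I − 2·p_x − 8·p_y)/p_x, and y* = 8 + 0.7·(…)/p_y.
Discretionary income = 232 − 2·5 − 8·12 = 126; x* = 2 + 0.3·126/5 = 9.56; y* = 8 + 0.7·126/12 = 15.35.

x* = 9.56, y* = 15.35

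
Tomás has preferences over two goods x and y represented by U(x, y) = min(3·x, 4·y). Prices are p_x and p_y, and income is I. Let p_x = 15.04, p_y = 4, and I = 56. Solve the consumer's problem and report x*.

With perfect complements, no substitution: consume in ratio x:y = 4:3.
Budget: p_x·x + p_y·(3/4)·x = I, so (4·p_x + 3·p_y)·x = 4·I.
Demand: x*(p_x,p_y,I) = 4·I/(4·p_x + 3·p_y), y* = 3·I/(4·p_x + 3·p_y).
Here 4·15.04 + 3·4 = 72.16, giving x* = 3.1042.

x* = 3.1042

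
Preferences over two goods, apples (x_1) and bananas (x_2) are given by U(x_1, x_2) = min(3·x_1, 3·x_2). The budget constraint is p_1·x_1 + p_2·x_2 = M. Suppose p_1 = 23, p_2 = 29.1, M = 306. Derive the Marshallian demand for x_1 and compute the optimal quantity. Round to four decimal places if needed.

x_1* = 5.8733

Leontief preferences: the optimum is at the kink where x_1/3 = x_2/3, i.e. x_2 = x_1.
Budget: p_1·x_1 + p_2·x_1 = M, so (3·p_1 + 3·p_2)·x_1 = 3·M.
Demand: x_1*(p_1,p_2,M) = 3·M/(3·p_1 + 3·p_2), x_2* = 3·M/(3·p_1 + 3·p_2).
Here 3·23 + 3·29.1 = 156.3, giving x_1* = 5.8733.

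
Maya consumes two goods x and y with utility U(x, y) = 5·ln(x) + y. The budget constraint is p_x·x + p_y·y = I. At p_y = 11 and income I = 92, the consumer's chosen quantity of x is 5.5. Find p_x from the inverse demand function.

p_x = 10

MU_x = 5/x, MU_y = 1. Tangency: 5/x = p_x/p_y.
So x*(p_x,p_y) = 5·p_y/p_x, independent of income; and y* = (I − 5·p_y)/p_y.
Set x* = 5.5 in the demand function and solve for p_x: p_x = 10.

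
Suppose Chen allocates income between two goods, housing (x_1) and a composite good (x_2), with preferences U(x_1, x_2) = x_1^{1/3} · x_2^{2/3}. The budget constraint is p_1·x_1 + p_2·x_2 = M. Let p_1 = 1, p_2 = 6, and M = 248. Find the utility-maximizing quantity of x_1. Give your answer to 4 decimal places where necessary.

x_1* = 82.6667

Demand: x_1*(p_1,p_2,M) = 1/3·M/p_1 and x_2* = 2/3·M/p_2.
At p_1=1, p_2=6, M=248: x_1* = 1/3·248/1 = 82.6667.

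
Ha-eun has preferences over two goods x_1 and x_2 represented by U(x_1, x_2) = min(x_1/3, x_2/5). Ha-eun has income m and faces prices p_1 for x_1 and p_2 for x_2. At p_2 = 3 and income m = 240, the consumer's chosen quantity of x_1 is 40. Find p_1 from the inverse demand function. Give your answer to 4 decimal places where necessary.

p_1 = 1

Leontief preferences: the optimum is at the kink where x_1/3 = x_2/5, i.e. x_2 = (5/3)·x_1.
Budget: p_1·x_1 + p_2·(5/3)·x_1 = m, so (3·p_1 + 5·p_2)·x_1 = 3·m.
Demand: x_1*(p_1,p_2,m) = 3·m/(3·p_1 + 5·p_2), x_2* = 5·m/(3·p_1 + 5·p_2).
Set x_1* = 40 in the demand function and solve for p_1: p_1 = 1.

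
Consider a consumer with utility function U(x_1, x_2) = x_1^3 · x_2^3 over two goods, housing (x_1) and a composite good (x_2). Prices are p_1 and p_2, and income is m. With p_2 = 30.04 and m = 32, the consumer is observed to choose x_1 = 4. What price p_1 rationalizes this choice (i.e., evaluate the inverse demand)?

p_1 = 4

The MRS is x_2/x_1. Set MRS = p_1/p_2.
So 3·p_2·x_2 = 3·p_1·x_1; combined with the budget, a share 0.5 of income goes to x_1.
Demand: x_1*(p_1,p_2,m) = 0.5·m/p_1 and x_2* = 0.5·m/p_2.
Set x_1* = 4 in the demand function and solve for p_1: p_1 = 4.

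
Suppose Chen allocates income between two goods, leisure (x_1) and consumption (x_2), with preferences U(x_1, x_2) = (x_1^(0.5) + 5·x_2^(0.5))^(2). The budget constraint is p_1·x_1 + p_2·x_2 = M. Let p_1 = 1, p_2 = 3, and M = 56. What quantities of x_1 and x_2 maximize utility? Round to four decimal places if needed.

Numerically x_2/x_1 = 2.777778, so x_1* = 56/(1 + 3·2.777778) = 6 and x_2* = 2.777778·6 = 16.6667.

x_1* = 6, x_2* = 16.6667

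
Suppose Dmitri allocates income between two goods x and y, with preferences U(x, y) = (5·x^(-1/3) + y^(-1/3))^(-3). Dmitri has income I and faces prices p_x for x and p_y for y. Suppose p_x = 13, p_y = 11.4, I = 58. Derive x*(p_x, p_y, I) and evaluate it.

x* = 3.4601

From the CES first-order condition, 5·(y/x)^(4/3) = p_x/p_y.
Solve for the ratio: y/x = [(1/5)·p_x/p_y]^(0.75).
Substitute y = (y/x)·x into the budget: x* = I/(p_x + p_y·(y/x)).
Numerically y/x = 0.330028, so x* = 58/(13 + 11.4·0.330028) = 3.4601.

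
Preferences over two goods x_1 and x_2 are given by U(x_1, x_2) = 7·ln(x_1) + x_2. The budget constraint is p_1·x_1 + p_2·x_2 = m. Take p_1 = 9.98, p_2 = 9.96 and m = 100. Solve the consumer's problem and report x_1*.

x_1* = 6.986

MU_x_1 = 7/x_1, MU_x_2 = 1. Tangency: 7/x_1 = p_1/p_2.
So x_1*(p_1,p_2) = 7·p_2/p_1, independent of income; and x_2* = (m − 7·p_2)/p_2.
At the given prices: x_1* = 7·9.96/9.98 = 6.986.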